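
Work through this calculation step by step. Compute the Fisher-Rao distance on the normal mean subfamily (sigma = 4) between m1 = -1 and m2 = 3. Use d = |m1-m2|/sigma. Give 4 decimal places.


On the fixed-variance normal subfamily, geodesic distance = |m1-m2|/sigma.
|-1 - 3| = 4.
sigma = 4.
d = 4/4 = 1.0000

1.0000


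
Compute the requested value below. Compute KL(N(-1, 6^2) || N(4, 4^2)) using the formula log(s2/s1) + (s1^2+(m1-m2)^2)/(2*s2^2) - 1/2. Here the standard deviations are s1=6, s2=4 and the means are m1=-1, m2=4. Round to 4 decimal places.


KL divergence between normal distributions:
KL = log(s2/s1) + (s1^2 + (m1-m2)^2)/(2*s2^2) - 1/2.
log(4/6) = -0.405465.
(6^2 + (-1-4)^2)/(2*4^2) = (36 + 25)/32 = 1.90625.
KL = -0.405465 + 1.90625 - 0.5 = 1.0008

1.0008


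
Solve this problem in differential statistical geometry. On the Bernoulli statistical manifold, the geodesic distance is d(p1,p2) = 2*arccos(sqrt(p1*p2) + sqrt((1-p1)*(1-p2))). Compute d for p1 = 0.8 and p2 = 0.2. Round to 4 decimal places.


Geodesic distance on Bernoulli manifold:
d(p1,p2) = 2*arccos(sqrt(p1*p2) + sqrt((1-p1)*(1-p2))).
sqrt(p1*p2) = sqrt(0.8*0.2) = 0.4.
sqrt((1-p1)*(1-p2)) = sqrt(0.2*0.8) = 0.4.
arg = 0.4 + 0.4 = 0.8.
d = 2*arccos(0.8) = 1.2870

1.2870


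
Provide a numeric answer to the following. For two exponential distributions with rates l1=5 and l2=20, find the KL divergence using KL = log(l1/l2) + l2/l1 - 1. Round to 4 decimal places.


KL divergence for exponential family:
KL = log(l1/l2) + l2/l1 - 1.
log(5/20) = -1.386294.
20/5 = 4.0.
KL = -1.386294 + 4.0 - 1 = 1.6137

1.6137


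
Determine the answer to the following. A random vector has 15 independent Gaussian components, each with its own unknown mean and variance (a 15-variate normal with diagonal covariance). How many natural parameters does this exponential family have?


Exponential family dimension calculation:
Each univariate normal has two natural parameters (mu/sigma^2 and -1/(2 sigma^2)).
With 15 independent components, dim = 2 * 15 = 30.

30


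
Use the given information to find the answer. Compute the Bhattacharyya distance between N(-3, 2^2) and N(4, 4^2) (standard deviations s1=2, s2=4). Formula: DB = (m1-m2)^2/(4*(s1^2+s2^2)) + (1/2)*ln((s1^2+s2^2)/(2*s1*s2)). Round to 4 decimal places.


Bhattacharyya distance between two Gaussians:
DB = (m1-m2)^2/(4*(s1^2+s2^2)) + (1/2)*ln((s1^2+s2^2)/(2*s1*s2)).
(m1-m2)^2 = (-7)^2 = 49.
s1^2+s2^2 = 4 + 16 = 20.
term1 = 49/80 = 0.6125.
term2 = 0.5*ln(20/16.0) = 0.111572.
DB = 0.6125 + 0.111572 = 0.7241

0.7241


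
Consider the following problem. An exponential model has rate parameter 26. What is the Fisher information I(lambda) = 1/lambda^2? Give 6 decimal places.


Fisher information for exponential: I(lambda) = 1/lambda^2.
lambda = 26, lambda^2 = 676.
I = 1/676 = 0.001479

0.001479


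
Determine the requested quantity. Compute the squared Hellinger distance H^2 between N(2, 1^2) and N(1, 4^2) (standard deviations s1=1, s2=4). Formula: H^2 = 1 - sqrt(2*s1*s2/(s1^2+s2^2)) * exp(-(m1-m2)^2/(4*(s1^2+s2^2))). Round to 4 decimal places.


Squared Hellinger distance for Gaussians:
H^2 = 1 - sqrt(2*s1*s2/(s1^2+s2^2)) * exp(-(m1-m2)^2/(4*(s1^2+s2^2))).
s1^2 = 1, s2^2 = 16, s1^2+s2^2 = 17.
sqrt(2*1*4/(17)) = 0.685994.
(m1-m2)^2 = (1)^2 = 1.
exp(-1/(4*17)) = exp(-0.014706) = 0.985402.
H^2 = 1 - 0.685994*0.985402 = 0.3240

0.3240


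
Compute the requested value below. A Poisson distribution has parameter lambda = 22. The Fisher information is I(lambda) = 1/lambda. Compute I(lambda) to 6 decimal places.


Fisher information for Poisson: I(lambda) = 1/lambda.
lambda = 22.
I(lambda) = 1/22 = 0.045455

0.045455


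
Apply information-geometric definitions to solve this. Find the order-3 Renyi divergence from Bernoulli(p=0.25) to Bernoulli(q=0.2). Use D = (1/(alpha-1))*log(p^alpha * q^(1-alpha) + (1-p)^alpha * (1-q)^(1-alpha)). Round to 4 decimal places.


Renyi divergence of order alpha between Bernoulli distributions:
D = (1/(alpha-1))*log(p^alpha * q^(1-alpha) + (1-p)^alpha * (1-q)^(1-alpha)).
alpha = 3, p = 0.25, q = 0.2.
p^alpha * q^(1-alpha) = 0.25^3 * 0.2^-2 = 0.390625.
(1-p)^alpha * (1-q)^(1-alpha) = 0.75^3 * 0.8^-2 = 0.65918.
sum = 0.390625 + 0.65918 = 1.049805.
D = (1/2)*log(1.049805) = 0.0243

0.0243


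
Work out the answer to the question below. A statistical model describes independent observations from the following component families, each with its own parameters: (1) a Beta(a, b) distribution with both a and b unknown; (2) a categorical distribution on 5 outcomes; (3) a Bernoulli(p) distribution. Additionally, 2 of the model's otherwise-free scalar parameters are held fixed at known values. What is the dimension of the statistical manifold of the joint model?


The dimension of a statistical manifold equals the number of free
(independent) real parameters of the model. For a product of independent
blocks the parameter counts add.
- Beta (a, b): 2.
- categorical on 5 outcomes (probabilities sum to 1): 5-1 = 4.
- Bernoulli (p): 1.
Total = 2 + 4 + 1 = 7.
2 parameter(s) fixed at known values: 7 - 2 = 5.
Dimension = 5

5


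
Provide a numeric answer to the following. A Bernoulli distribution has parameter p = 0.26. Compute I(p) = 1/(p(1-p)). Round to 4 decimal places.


For Bernoulli(p), Fisher information is I(p) = 1/(p*(1-p)).
p = 0.26, 1-p = 0.74.
p*(1-p) = 0.1924.
I(p) = 1/0.1924 = 5.1975

5.1975


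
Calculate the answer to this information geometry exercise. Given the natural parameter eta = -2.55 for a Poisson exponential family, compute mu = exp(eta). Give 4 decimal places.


Expectation parameter for Poisson exponential family:
mu = exp(eta).
eta = -2.55.
mu = exp(-2.55) = 0.0781

0.0781


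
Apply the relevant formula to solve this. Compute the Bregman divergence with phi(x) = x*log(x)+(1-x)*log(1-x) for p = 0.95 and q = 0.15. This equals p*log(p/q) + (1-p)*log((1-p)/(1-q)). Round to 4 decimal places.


Bregman divergence with negative entropy generator:
D = p*log(p/q) + (1-p)*log((1-p)/(1-q)).
p = 0.95, q = 0.15.
p*log(p/q) = 0.95*log(0.95/0.15) = 1.753535.
(1-p)*log((1-p)/(1-q)) = 0.05*log(0.05/0.85) = -0.141661.
D = 1.753535 + -0.141661 = 1.6119

1.6119


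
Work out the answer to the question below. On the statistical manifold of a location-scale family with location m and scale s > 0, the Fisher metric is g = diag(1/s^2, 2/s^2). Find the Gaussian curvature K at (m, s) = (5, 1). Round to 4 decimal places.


The metric has the form g = (A dm^2 + B ds^2)/s^2 with A = 1, B = 2.
Substitute u = sqrt(A/B)*m: g = B*(du^2 + ds^2)/s^2, i.e. B times the
Poincare upper half-plane metric, which has constant Gaussian curvature -1.
Scaling a 2D metric by a constant c divides the Gaussian curvature by c,
so K = -1/B = -1/(2) = -0.5000 everywhere (the point (m, s) = (5, 1) is irrelevant:
the curvature is constant).
The requested Gaussian curvature is K = -0.5000.

-0.5000


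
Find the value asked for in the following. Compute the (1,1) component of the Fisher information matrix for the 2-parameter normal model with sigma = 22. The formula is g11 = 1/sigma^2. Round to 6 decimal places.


For the 2-parameter normal family, the Fisher metric has:
  g11 = 1/sigma^2, g22 = 2/sigma^2.
sigma = 22, sigma^2 = 484.
g11 = 0.002066

0.002066


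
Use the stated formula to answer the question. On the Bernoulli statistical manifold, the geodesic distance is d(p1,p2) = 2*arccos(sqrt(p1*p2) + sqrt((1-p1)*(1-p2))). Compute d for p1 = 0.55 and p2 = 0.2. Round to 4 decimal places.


Geodesic distance on Bernoulli manifold:
d(p1,p2) = 2*arccos(sqrt(p1*p2) + sqrt((1-p1)*(1-p2))).
sqrt(p1*p2) = sqrt(0.55*0.2) = 0.331662.
sqrt((1-p1)*(1-p2)) = sqrt(0.45*0.8) = 0.6.
arg = 0.331662 + 0.6 = 0.931662.
d = 2*arccos(0.931662) = 0.7437

0.7437


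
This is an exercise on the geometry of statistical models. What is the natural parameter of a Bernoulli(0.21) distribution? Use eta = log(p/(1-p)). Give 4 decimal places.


Natural parameter for Bernoulli: eta = log(p/(1-p)).
p = 0.21, 1-p = 0.79.
p/(1-p) = 0.265823.
eta = log(0.265823) = -1.3249

-1.3249


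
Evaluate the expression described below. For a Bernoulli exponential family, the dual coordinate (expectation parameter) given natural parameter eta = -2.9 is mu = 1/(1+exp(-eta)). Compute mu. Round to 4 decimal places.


Dual coordinate (expectation parameter) for Bernoulli:
mu = 1/(1+exp(-eta)).
eta = -2.9.
exp(-eta) = exp(2.9) = 18.174145.
mu = 1/(1+18.174145) = 0.0522

0.0522


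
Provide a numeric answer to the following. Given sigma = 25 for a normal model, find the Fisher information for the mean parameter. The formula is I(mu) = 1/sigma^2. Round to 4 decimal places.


The Fisher information for the mean of a normal distribution is I(mu) = 1/sigma^2.
sigma = 25, so sigma^2 = 625.
I(mu) = 1/625 = 0.0016

0.0016


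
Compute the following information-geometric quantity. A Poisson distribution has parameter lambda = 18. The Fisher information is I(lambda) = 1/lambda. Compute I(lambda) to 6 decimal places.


Fisher information for Poisson: I(lambda) = 1/lambda.
lambda = 18.
I(lambda) = 1/18 = 0.055556

0.055556


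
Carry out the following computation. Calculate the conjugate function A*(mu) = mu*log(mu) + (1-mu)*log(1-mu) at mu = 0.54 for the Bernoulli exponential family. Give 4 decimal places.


Legendre transform for Bernoulli:
A*(mu) = mu*log(mu) + (1-mu)*log(1-mu).
mu = 0.54, 1-mu = 0.46.
mu*log(mu) = 0.54*log(0.54) = -0.332741.
(1-mu)*log(1-mu) = 0.46*log(0.46) = -0.357203.
A* = -0.332741 + -0.357203 = -0.6899

-0.6899


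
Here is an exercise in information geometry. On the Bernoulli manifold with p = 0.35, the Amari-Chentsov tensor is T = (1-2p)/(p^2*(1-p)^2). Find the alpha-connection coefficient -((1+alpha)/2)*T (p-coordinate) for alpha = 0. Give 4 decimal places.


Skewness (Amari-Chentsov) tensor: T = (1-2p)/(p^2*(1-p)^2).
p = 0.35, 1-2p = 0.3, p^2 = 0.1225, (1-p)^2 = 0.4225.
T = 0.3/(0.1225 * 0.4225) = 5.796401.
In the p-coordinate, Gamma^(alpha) = Gamma^(0) - (alpha/2)*T with Gamma^(0) = (1/2)*g'(p) = -T/2,
so Gamma^(alpha) = -((1+alpha)/2)*T.
alpha = 0, -(1+alpha)/2 = -0.5.
Gamma = -0.5 * 5.796401 = -2.8982

-2.8982


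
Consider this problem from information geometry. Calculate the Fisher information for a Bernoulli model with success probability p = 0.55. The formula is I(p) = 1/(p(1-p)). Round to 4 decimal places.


For Bernoulli(p), Fisher information is I(p) = 1/(p*(1-p)).
p = 0.55, 1-p = 0.45.
p*(1-p) = 0.2475.
I(p) = 1/0.2475 = 4.0404

4.0404


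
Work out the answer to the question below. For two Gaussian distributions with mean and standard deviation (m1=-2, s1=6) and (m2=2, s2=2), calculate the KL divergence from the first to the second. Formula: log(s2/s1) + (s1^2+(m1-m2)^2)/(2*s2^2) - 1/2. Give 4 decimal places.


KL divergence between normal distributions:
KL = log(s2/s1) + (s1^2 + (m1-m2)^2)/(2*s2^2) - 1/2.
log(2/6) = -1.098612.
(6^2 + (-2-2)^2)/(2*2^2) = (36 + 16)/8 = 6.5.
KL = -1.098612 + 6.5 - 0.5 = 4.9014

4.9014


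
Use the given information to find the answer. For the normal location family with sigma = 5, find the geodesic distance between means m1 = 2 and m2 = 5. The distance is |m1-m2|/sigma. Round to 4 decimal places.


On the fixed-variance normal subfamily, geodesic distance = |m1-m2|/sigma.
|2 - 5| = 3.
sigma = 5.
d = 3/5 = 0.6000

0.6000


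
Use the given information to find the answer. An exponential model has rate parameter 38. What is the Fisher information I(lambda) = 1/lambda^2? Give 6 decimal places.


Fisher information for exponential: I(lambda) = 1/lambda^2.
lambda = 38, lambda^2 = 1444.
I = 1/1444 = 0.000693

0.000693


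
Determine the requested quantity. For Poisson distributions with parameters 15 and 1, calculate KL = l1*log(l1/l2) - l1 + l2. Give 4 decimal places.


KL divergence for Poisson:
KL = l1*log(l1/l2) - l1 + l2.
l1 = 15, l2 = 1.
log(15/1) = 2.70805.
l1*log(l1/l2) = 15 * 2.70805 = 40.620753.
KL = 40.620753 - 15 + 1 = 26.6208

26.6208


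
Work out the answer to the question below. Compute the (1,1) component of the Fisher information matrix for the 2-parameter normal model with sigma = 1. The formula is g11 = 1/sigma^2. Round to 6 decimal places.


For the 2-parameter normal family, the Fisher metric has:
  g11 = 1/sigma^2, g22 = 2/sigma^2.
sigma = 1, sigma^2 = 1.
g11 = 1.000000

1.000000


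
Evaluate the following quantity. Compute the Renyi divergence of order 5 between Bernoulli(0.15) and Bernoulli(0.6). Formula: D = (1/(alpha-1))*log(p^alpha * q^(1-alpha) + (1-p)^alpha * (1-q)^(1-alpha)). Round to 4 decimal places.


Renyi divergence of order alpha between Bernoulli distributions:
D = (1/(alpha-1))*log(p^alpha * q^(1-alpha) + (1-p)^alpha * (1-q)^(1-alpha)).
alpha = 5, p = 0.15, q = 0.6.
p^alpha * q^(1-alpha) = 0.15^5 * 0.6^-4 = 0.000586.
(1-p)^alpha * (1-q)^(1-alpha) = 0.85^5 * 0.4^-4 = 17.332239.
sum = 0.000586 + 17.332239 = 17.332825.
D = (1/4)*log(17.332825) = 0.7132

0.7132


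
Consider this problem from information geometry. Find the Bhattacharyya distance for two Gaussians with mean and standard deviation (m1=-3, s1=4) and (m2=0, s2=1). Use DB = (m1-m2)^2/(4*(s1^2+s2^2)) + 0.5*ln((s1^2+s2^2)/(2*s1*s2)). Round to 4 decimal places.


Bhattacharyya distance between two Gaussians:
DB = (m1-m2)^2/(4*(s1^2+s2^2)) + (1/2)*ln((s1^2+s2^2)/(2*s1*s2)).
(m1-m2)^2 = (-3)^2 = 9.
s1^2+s2^2 = 16 + 1 = 17.
term1 = 9/68 = 0.132353.
term2 = 0.5*ln(17/8.0) = 0.376886.
DB = 0.132353 + 0.376886 = 0.5092

0.5092


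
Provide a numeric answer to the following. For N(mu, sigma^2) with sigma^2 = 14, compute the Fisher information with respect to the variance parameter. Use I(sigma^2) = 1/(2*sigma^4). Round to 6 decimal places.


Fisher information for variance: I(sigma^2) = 1/(2*sigma^4).
sigma^2 = 14, so sigma^4 = 196.
I = 1/(2*196) = 1/392 = 0.002551

0.002551


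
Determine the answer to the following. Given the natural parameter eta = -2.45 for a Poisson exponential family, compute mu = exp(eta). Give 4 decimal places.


Expectation parameter for Poisson exponential family:
mu = exp(eta).
eta = -2.45.
mu = exp(-2.45) = 0.0863

0.0863


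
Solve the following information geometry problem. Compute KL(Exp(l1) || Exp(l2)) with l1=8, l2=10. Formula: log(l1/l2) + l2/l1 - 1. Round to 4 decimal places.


KL divergence for exponential family:
KL = log(l1/l2) + l2/l1 - 1.
log(8/10) = -0.223144.
10/8 = 1.25.
KL = -0.223144 + 1.25 - 1 = 0.0269

0.0269


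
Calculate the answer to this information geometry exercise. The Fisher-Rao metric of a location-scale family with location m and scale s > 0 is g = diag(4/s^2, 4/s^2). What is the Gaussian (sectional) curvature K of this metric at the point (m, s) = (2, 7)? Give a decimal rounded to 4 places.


The metric has the form g = (A dm^2 + B ds^2)/s^2 with A = 4, B = 4.
Substitute u = sqrt(A/B)*m: g = B*(du^2 + ds^2)/s^2, i.e. B times the
Poincare upper half-plane metric, which has constant Gaussian curvature -1.
Scaling a 2D metric by a constant c divides the Gaussian curvature by c,
so K = -1/B = -1/(4) = -0.2500 everywhere (the point (m, s) = (2, 7) is irrelevant:
the curvature is constant).
The requested Gaussian curvature is K = -0.2500.

-0.2500


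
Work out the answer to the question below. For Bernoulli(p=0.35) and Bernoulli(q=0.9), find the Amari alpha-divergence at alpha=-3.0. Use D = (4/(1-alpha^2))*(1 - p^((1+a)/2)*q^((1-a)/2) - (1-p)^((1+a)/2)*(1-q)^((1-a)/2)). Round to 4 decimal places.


Amari alpha-divergence:
D = (4/(1-alpha^2))*(1 - p^((1+a)/2)*q^((1-a)/2) - (1-p)^((1+a)/2)*(1-q)^((1-a)/2)).
alpha = -3.0, p = 0.35, q = 0.9.
e1 = (1+alpha)/2 = -1.0, e2 = (1-alpha)/2 = 2.0.
t1 = p^e1 * q^e2 = 0.35^-1.0 * 0.9^2.0 = 2.314286.
t2 = (1-p)^e1 * (1-q)^e2 = 0.65^-1.0 * 0.1^2.0 = 0.015385.
4/(1-alpha^2) = -0.5.
D = -0.5*(1 - 2.314286 - 0.015385) = 0.6648

0.6648


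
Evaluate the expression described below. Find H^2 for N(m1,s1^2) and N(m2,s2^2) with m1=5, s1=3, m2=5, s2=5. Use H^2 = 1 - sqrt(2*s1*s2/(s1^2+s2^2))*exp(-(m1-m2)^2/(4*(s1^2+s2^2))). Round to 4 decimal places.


Squared Hellinger distance for Gaussians:
H^2 = 1 - sqrt(2*s1*s2/(s1^2+s2^2)) * exp(-(m1-m2)^2/(4*(s1^2+s2^2))).
s1^2 = 9, s2^2 = 25, s1^2+s2^2 = 34.
sqrt(2*3*5/(34)) = 0.939336.
(m1-m2)^2 = (0)^2 = 0.
exp(-0/(4*34)) = exp(0.0) = 1.0.
H^2 = 1 - 0.939336*1.0 = 0.0607

0.0607


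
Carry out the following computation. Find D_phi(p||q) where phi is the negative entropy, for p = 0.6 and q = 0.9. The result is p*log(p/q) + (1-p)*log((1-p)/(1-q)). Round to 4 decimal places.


Bregman divergence with negative entropy generator:
D = p*log(p/q) + (1-p)*log((1-p)/(1-q)).
p = 0.6, q = 0.9.
p*log(p/q) = 0.6*log(0.6/0.9) = -0.243279.
(1-p)*log((1-p)/(1-q)) = 0.4*log(0.4/0.1) = 0.554518.
D = -0.243279 + 0.554518 = 0.3112

0.3112


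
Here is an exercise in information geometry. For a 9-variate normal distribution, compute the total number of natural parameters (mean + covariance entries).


Exponential family dimension calculation:
For 9-dim MVN: mean has 9 params, covariance has 9*10/2 = 45 unique entries.
Total dim = 9 + 45 = 54.

54


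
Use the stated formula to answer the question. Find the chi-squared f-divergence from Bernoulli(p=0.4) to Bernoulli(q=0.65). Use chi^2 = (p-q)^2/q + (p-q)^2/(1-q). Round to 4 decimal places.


Chi-squared divergence between Bernoulli distributions:
chi^2 = (p-q)^2/q + (p-q)^2/(1-q).
p = 0.4, q = 0.65, p-q = -0.25.
(p-q)^2 = 0.0625.
term1 = 0.0625/0.65 = 0.096154.
term2 = 0.0625/0.35 = 0.178571.
chi^2 = 0.096154 + 0.178571 = 0.2747

0.2747


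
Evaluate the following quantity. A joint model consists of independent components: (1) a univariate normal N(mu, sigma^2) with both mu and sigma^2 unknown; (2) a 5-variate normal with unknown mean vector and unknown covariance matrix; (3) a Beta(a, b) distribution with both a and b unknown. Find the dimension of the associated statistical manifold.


The dimension of a statistical manifold equals the number of free
(independent) real parameters of the model. For a product of independent
blocks the parameter counts add.
- normal (mu, sigma^2): 2.
- 5-variate normal: 5 (mean) + 5*6/2 = 15 (symmetric covariance) = 20.
- Beta (a, b): 2.
Total = 2 + 20 + 2 = 24.
Dimension = 24

24


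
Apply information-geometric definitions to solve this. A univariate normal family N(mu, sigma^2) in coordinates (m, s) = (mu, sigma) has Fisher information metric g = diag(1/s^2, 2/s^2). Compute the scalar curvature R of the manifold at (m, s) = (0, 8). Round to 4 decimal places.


The metric has the form g = (A dm^2 + B ds^2)/s^2 with A = 1, B = 2.
Substitute u = sqrt(A/B)*m: g = B*(du^2 + ds^2)/s^2, i.e. B times the
Poincare upper half-plane metric, which has constant Gaussian curvature -1.
Scaling a 2D metric by a constant c divides the Gaussian curvature by c,
so K = -1/B = -1/(2) = -0.5000 everywhere (the point (m, s) = (0, 8) is irrelevant:
the curvature is constant).
Scalar curvature in dimension 2: R = 2K = -2/(2) = -1.0000.

-1.0000


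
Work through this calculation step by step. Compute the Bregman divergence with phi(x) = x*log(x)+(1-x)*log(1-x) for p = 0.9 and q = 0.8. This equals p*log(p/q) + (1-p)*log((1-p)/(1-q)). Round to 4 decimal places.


Bregman divergence with negative entropy generator:
D = p*log(p/q) + (1-p)*log((1-p)/(1-q)).
p = 0.9, q = 0.8.
p*log(p/q) = 0.9*log(0.9/0.8) = 0.106005.
(1-p)*log((1-p)/(1-q)) = 0.1*log(0.1/0.2) = -0.069315.
D = 0.106005 + -0.069315 = 0.0367

0.0367


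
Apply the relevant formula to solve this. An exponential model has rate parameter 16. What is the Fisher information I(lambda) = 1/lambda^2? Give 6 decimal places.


Fisher information for exponential: I(lambda) = 1/lambda^2.
lambda = 16, lambda^2 = 256.
I = 1/256 = 0.003906

0.003906


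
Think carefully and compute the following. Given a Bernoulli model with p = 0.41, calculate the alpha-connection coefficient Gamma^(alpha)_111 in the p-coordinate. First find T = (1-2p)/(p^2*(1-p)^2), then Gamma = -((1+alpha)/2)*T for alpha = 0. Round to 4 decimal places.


Skewness (Amari-Chentsov) tensor: T = (1-2p)/(p^2*(1-p)^2).
p = 0.41, 1-2p = 0.18, p^2 = 0.1681, (1-p)^2 = 0.3481.
T = 0.18/(0.1681 * 0.3481) = 3.076102.
In the p-coordinate, Gamma^(alpha) = Gamma^(0) - (alpha/2)*T with Gamma^(0) = (1/2)*g'(p) = -T/2,
so Gamma^(alpha) = -((1+alpha)/2)*T.
alpha = 0, -(1+alpha)/2 = -0.5.
Gamma = -0.5 * 3.076102 = -1.5381

-1.5381


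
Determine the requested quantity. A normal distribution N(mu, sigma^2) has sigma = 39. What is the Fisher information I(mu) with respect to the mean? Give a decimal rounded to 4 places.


The Fisher information for the mean of a normal distribution is I(mu) = 1/sigma^2.
sigma = 39, so sigma^2 = 1521.
I(mu) = 1/1521 = 0.0007

0.0007


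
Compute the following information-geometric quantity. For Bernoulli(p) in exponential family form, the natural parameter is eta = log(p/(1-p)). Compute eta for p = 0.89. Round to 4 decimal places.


Natural parameter for Bernoulli: eta = log(p/(1-p)).
p = 0.89, 1-p = 0.11.
p/(1-p) = 8.090909.
eta = log(8.090909) = 2.0907

2.0907


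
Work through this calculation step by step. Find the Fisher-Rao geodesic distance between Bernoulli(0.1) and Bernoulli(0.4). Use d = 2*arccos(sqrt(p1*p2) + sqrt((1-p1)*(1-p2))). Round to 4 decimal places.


Geodesic distance on Bernoulli manifold:
d(p1,p2) = 2*arccos(sqrt(p1*p2) + sqrt((1-p1)*(1-p2))).
sqrt(p1*p2) = sqrt(0.1*0.4) = 0.2.
sqrt((1-p1)*(1-p2)) = sqrt(0.9*0.6) = 0.734847.
arg = 0.2 + 0.734847 = 0.934847.
d = 2*arccos(0.934847) = 0.7259

0.7259


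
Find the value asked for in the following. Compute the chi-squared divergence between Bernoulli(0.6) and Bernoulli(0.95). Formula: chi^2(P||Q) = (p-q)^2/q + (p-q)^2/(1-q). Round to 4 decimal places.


Chi-squared divergence between Bernoulli distributions:
chi^2 = (p-q)^2/q + (p-q)^2/(1-q).
p = 0.6, q = 0.95, p-q = -0.35.
(p-q)^2 = 0.1225.
term1 = 0.1225/0.95 = 0.128947.
term2 = 0.1225/0.05 = 2.45.
chi^2 = 0.128947 + 2.45 = 2.5789

2.5789


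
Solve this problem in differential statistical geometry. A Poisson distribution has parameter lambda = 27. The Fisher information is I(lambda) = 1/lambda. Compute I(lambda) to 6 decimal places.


Fisher information for Poisson: I(lambda) = 1/lambda.
lambda = 27.
I(lambda) = 1/27 = 0.037037

0.037037


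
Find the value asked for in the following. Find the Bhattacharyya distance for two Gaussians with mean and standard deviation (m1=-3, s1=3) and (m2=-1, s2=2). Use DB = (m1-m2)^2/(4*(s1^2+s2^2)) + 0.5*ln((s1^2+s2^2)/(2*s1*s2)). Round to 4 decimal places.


Bhattacharyya distance between two Gaussians:
DB = (m1-m2)^2/(4*(s1^2+s2^2)) + (1/2)*ln((s1^2+s2^2)/(2*s1*s2)).
(m1-m2)^2 = (-2)^2 = 4.
s1^2+s2^2 = 9 + 4 = 13.
term1 = 4/52 = 0.076923.
term2 = 0.5*ln(13/12.0) = 0.040021.
DB = 0.076923 + 0.040021 = 0.1169

0.1169


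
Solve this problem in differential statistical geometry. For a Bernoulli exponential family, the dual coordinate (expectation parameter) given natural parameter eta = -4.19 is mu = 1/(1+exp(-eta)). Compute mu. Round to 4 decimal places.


Dual coordinate (expectation parameter) for Bernoulli:
mu = 1/(1+exp(-eta)).
eta = -4.19.
exp(-eta) = exp(4.19) = 66.022791.
mu = 1/(1+66.022791) = 0.0149

0.0149


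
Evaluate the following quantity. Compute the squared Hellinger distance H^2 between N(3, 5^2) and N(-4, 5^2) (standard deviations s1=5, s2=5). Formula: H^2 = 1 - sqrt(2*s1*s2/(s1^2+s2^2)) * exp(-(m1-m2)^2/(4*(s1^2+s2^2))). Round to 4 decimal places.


Squared Hellinger distance for Gaussians:
H^2 = 1 - sqrt(2*s1*s2/(s1^2+s2^2)) * exp(-(m1-m2)^2/(4*(s1^2+s2^2))).
s1^2 = 25, s2^2 = 25, s1^2+s2^2 = 50.
sqrt(2*5*5/(50)) = 1.0.
(m1-m2)^2 = (7)^2 = 49.
exp(-49/(4*50)) = exp(-0.245) = 0.782705.
H^2 = 1 - 1.0*0.782705 = 0.2173

0.2173


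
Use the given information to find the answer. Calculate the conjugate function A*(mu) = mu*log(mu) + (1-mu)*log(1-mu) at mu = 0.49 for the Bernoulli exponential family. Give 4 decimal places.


Legendre transform for Bernoulli:
A*(mu) = mu*log(mu) + (1-mu)*log(1-mu).
mu = 0.49, 1-mu = 0.51.
mu*log(mu) = 0.49*log(0.49) = -0.349541.
(1-mu)*log(1-mu) = 0.51*log(0.51) = -0.343406.
A* = -0.349541 + -0.343406 = -0.6929

-0.6929


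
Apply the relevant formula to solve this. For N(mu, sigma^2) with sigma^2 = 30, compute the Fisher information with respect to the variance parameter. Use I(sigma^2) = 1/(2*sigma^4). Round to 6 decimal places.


Fisher information for variance: I(sigma^2) = 1/(2*sigma^4).
sigma^2 = 30, so sigma^4 = 900.
I = 1/(2*900) = 1/1800 = 0.000556

0.000556


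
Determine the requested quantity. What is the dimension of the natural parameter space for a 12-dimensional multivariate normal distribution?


Exponential family dimension calculation:
For 12-dim MVN: mean has 12 params, covariance has 12*13/2 = 78 unique entries.
Total dim = 12 + 78 = 90.

90


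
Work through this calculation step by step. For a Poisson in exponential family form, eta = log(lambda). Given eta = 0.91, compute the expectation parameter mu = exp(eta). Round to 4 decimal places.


Expectation parameter for Poisson exponential family:
mu = exp(eta).
eta = 0.91.
mu = exp(0.91) = 2.4843

2.4843


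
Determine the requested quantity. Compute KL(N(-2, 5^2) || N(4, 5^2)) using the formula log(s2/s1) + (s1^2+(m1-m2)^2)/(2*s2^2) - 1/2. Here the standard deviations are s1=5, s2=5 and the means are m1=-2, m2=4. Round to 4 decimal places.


KL divergence between normal distributions:
KL = log(s2/s1) + (s1^2 + (m1-m2)^2)/(2*s2^2) - 1/2.
log(5/5) = 0.0.
(5^2 + (-2-4)^2)/(2*5^2) = (25 + 36)/50 = 1.22.
KL = 0.0 + 1.22 - 0.5 = 0.7200

0.7200


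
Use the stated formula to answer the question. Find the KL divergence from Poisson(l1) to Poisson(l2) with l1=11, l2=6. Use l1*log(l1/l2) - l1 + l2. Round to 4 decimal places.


KL divergence for Poisson:
KL = l1*log(l1/l2) - l1 + l2.
l1 = 11, l2 = 6.
log(11/6) = 0.606136.
l1*log(l1/l2) = 11 * 0.606136 = 6.667494.
KL = 6.667494 - 11 + 6 = 1.6675

1.6675


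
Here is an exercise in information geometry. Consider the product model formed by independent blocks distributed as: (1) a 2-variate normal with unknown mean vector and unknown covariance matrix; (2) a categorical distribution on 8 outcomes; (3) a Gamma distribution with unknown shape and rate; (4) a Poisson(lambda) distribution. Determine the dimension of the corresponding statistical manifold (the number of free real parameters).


The dimension of a statistical manifold equals the number of free
(independent) real parameters of the model. For a product of independent
blocks the parameter counts add.
- 2-variate normal: 2 (mean) + 2*3/2 = 3 (symmetric covariance) = 5.
- categorical on 8 outcomes (probabilities sum to 1): 8-1 = 7.
- Gamma (shape, rate): 2.
- Poisson (lambda): 1.
Total = 5 + 7 + 2 + 1 = 15.
Dimension = 15

15


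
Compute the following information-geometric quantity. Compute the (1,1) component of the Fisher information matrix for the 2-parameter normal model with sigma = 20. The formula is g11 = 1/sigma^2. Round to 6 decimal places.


For the 2-parameter normal family, the Fisher metric has:
  g11 = 1/sigma^2, g22 = 2/sigma^2.
sigma = 20, sigma^2 = 400.
g11 = 0.002500

0.002500


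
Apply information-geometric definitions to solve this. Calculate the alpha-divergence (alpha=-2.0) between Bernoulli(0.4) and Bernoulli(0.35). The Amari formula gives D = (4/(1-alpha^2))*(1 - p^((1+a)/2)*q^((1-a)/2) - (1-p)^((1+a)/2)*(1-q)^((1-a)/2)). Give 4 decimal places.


Amari alpha-divergence:
D = (4/(1-alpha^2))*(1 - p^((1+a)/2)*q^((1-a)/2) - (1-p)^((1+a)/2)*(1-q)^((1-a)/2)).
alpha = -2.0, p = 0.4, q = 0.35.
e1 = (1+alpha)/2 = -0.5, e2 = (1-alpha)/2 = 1.5.
t1 = p^e1 * q^e2 = 0.4^-0.5 * 0.35^1.5 = 0.327395.
t2 = (1-p)^e1 * (1-q)^e2 = 0.6^-0.5 * 0.65^1.5 = 0.676541.
4/(1-alpha^2) = -1.333333.
D = -1.333333*(1 - 0.327395 - 0.676541) = 0.0052

0.0052


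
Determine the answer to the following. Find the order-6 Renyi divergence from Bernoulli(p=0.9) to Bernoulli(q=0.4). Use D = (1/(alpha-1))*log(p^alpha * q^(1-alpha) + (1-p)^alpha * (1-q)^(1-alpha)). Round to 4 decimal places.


Renyi divergence of order alpha between Bernoulli distributions:
D = (1/(alpha-1))*log(p^alpha * q^(1-alpha) + (1-p)^alpha * (1-q)^(1-alpha)).
alpha = 6, p = 0.9, q = 0.4.
p^alpha * q^(1-alpha) = 0.9^6 * 0.4^-5 = 51.898535.
(1-p)^alpha * (1-q)^(1-alpha) = 0.1^6 * 0.6^-5 = 1.3e-05.
sum = 51.898535 + 1.3e-05 = 51.898548.
D = (1/5)*log(51.898548) = 0.7899

0.7899


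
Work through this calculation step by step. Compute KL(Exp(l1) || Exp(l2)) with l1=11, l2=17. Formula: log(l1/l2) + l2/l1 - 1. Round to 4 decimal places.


KL divergence for exponential family:
KL = log(l1/l2) + l2/l1 - 1.
log(11/17) = -0.435318.
17/11 = 1.545455.
KL = -0.435318 + 1.545455 - 1 = 0.1101

0.1101


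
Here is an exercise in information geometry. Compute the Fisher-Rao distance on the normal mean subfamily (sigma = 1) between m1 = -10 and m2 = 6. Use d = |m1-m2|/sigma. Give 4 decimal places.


On the fixed-variance normal subfamily, geodesic distance = |m1-m2|/sigma.
|-10 - 6| = 16.
sigma = 1.
d = 16/1 = 16.0000

16.0000


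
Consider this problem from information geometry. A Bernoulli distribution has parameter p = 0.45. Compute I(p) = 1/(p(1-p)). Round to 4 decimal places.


For Bernoulli(p), Fisher information is I(p) = 1/(p*(1-p)).
p = 0.45, 1-p = 0.55.
p*(1-p) = 0.2475.
I(p) = 1/0.2475 = 4.0404

4.0404


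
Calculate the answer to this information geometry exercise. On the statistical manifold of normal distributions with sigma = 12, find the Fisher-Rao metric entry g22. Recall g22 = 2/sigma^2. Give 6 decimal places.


For the 2-parameter normal family, the Fisher metric has:
  g11 = 1/sigma^2, g22 = 2/sigma^2.
sigma = 12, sigma^2 = 144.
g22 = 0.013889

0.013889


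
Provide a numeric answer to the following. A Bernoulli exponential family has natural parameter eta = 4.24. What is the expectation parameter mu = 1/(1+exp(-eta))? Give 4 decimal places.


Dual coordinate (expectation parameter) for Bernoulli:
mu = 1/(1+exp(-eta)).
eta = 4.24.
exp(-eta) = exp(-4.24) = 0.014408.
mu = 1/(1+0.014408) = 0.9858

0.9858


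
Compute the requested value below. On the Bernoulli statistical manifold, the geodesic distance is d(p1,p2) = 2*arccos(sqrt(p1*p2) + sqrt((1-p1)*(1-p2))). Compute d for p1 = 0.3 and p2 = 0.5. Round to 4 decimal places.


Geodesic distance on Bernoulli manifold:
d(p1,p2) = 2*arccos(sqrt(p1*p2) + sqrt((1-p1)*(1-p2))).
sqrt(p1*p2) = sqrt(0.3*0.5) = 0.387298.
sqrt((1-p1)*(1-p2)) = sqrt(0.7*0.5) = 0.591608.
arg = 0.387298 + 0.591608 = 0.978906.
d = 2*arccos(0.978906) = 0.4115

0.4115


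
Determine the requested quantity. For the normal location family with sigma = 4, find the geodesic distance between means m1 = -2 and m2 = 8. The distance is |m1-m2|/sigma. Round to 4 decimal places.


On the fixed-variance normal subfamily, geodesic distance = |m1-m2|/sigma.
|-2 - 8| = 10.
sigma = 4.
d = 10/4 = 2.5000

2.5000


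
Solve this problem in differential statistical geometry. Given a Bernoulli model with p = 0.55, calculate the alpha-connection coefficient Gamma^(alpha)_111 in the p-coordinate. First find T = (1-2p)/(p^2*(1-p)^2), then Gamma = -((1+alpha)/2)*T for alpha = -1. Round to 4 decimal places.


Skewness (Amari-Chentsov) tensor: T = (1-2p)/(p^2*(1-p)^2).
p = 0.55, 1-2p = -0.1, p^2 = 0.3025, (1-p)^2 = 0.2025.
T = -0.1/(0.3025 * 0.2025) = -1.632486.
In the p-coordinate, Gamma^(alpha) = Gamma^(0) - (alpha/2)*T with Gamma^(0) = (1/2)*g'(p) = -T/2,
so Gamma^(alpha) = -((1+alpha)/2)*T.
alpha = -1, -(1+alpha)/2 = 0.0.
Gamma = 0.0 * -1.632486 = 0.0000

0.0000


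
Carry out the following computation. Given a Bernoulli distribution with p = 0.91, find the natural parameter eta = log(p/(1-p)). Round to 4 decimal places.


Natural parameter for Bernoulli: eta = log(p/(1-p)).
p = 0.91, 1-p = 0.09.
p/(1-p) = 10.111111.
eta = log(10.111111) = 2.3136

2.3136


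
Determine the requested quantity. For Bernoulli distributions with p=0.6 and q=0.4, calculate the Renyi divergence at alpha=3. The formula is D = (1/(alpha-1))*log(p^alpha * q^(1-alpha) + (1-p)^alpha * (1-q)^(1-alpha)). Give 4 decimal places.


Renyi divergence of order alpha between Bernoulli distributions:
D = (1/(alpha-1))*log(p^alpha * q^(1-alpha) + (1-p)^alpha * (1-q)^(1-alpha)).
alpha = 3, p = 0.6, q = 0.4.
p^alpha * q^(1-alpha) = 0.6^3 * 0.4^-2 = 1.35.
(1-p)^alpha * (1-q)^(1-alpha) = 0.4^3 * 0.6^-2 = 0.177778.
sum = 1.35 + 0.177778 = 1.527778.
D = (1/2)*log(1.527778) = 0.2119

0.2119


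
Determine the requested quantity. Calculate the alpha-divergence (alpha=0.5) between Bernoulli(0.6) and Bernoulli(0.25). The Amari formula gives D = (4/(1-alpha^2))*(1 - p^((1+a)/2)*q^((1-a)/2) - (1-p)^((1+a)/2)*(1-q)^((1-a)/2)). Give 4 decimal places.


Amari alpha-divergence:
D = (4/(1-alpha^2))*(1 - p^((1+a)/2)*q^((1-a)/2) - (1-p)^((1+a)/2)*(1-q)^((1-a)/2)).
alpha = 0.5, p = 0.6, q = 0.25.
e1 = (1+alpha)/2 = 0.75, e2 = (1-alpha)/2 = 0.25.
t1 = p^e1 * q^e2 = 0.6^0.75 * 0.25^0.25 = 0.482057.
t2 = (1-p)^e1 * (1-q)^e2 = 0.4^0.75 * 0.75^0.25 = 0.468069.
4/(1-alpha^2) = 5.333333.
D = 5.333333*(1 - 0.482057 - 0.468069) = 0.2660

0.2660


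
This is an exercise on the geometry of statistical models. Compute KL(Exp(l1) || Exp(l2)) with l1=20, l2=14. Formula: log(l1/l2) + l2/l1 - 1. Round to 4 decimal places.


KL divergence for exponential family:
KL = log(l1/l2) + l2/l1 - 1.
log(20/14) = 0.356675.
14/20 = 0.7.
KL = 0.356675 + 0.7 - 1 = 0.0567

0.0567


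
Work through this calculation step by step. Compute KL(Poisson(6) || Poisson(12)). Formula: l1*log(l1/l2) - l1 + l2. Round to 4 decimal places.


KL divergence for Poisson:
KL = l1*log(l1/l2) - l1 + l2.
l1 = 6, l2 = 12.
log(6/12) = -0.693147.
l1*log(l1/l2) = 6 * -0.693147 = -4.158883.
KL = -4.158883 - 6 + 12 = 1.8411

1.8411


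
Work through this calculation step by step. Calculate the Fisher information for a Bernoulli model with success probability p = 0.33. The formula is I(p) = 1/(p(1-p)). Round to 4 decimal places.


For Bernoulli(p), Fisher information is I(p) = 1/(p*(1-p)).
p = 0.33, 1-p = 0.67.
p*(1-p) = 0.2211.
I(p) = 1/0.2211 = 4.5228

4.5228


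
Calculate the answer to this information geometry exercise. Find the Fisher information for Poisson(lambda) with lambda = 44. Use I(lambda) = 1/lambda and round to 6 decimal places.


Fisher information for Poisson: I(lambda) = 1/lambda.
lambda = 44.
I(lambda) = 1/44 = 0.022727

0.022727


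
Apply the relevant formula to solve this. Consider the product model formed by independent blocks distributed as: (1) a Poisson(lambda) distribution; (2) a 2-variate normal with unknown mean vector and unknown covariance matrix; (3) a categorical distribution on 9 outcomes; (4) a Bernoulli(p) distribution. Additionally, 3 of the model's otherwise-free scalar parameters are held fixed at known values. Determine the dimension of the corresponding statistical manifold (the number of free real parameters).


The dimension of a statistical manifold equals the number of free
(independent) real parameters of the model. For a product of independent
blocks the parameter counts add.
- Poisson (lambda): 1.
- 2-variate normal: 2 (mean) + 2*3/2 = 3 (symmetric covariance) = 5.
- categorical on 9 outcomes (probabilities sum to 1): 9-1 = 8.
- Bernoulli (p): 1.
Total = 1 + 5 + 8 + 1 = 15.
3 parameter(s) fixed at known values: 15 - 3 = 12.
Dimension = 12

12


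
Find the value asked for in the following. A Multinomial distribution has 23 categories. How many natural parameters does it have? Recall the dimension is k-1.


Exponential family dimension calculation:
For Multinomial with k=23 categories, dim = k-1 = 22.

22


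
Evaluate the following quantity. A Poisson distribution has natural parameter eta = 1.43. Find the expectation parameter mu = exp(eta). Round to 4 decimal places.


Expectation parameter for Poisson exponential family:
mu = exp(eta).
eta = 1.43.
mu = exp(1.43) = 4.1787

4.1787


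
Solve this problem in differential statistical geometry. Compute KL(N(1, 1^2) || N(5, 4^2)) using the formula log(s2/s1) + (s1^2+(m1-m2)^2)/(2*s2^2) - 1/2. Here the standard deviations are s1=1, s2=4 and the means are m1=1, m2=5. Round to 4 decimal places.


KL divergence between normal distributions:
KL = log(s2/s1) + (s1^2 + (m1-m2)^2)/(2*s2^2) - 1/2.
log(4/1) = 1.386294.
(1^2 + (1-5)^2)/(2*4^2) = (1 + 16)/32 = 0.53125.
KL = 1.386294 + 0.53125 - 0.5 = 1.4175

1.4175


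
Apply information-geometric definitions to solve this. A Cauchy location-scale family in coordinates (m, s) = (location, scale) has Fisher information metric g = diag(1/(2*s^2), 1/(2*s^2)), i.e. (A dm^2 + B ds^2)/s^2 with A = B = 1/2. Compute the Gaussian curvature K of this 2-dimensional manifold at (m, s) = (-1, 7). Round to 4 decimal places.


The metric has the form g = (A dm^2 + B ds^2)/s^2 with A = 1/2, B = 1/2.
Substitute u = sqrt(A/B)*m: g = B*(du^2 + ds^2)/s^2, i.e. B times the
Poincare upper half-plane metric, which has constant Gaussian curvature -1.
Scaling a 2D metric by a constant c divides the Gaussian curvature by c,
so K = -1/B = -1/(1/2) = -2.0000 everywhere (the point (m, s) = (-1, 7) is irrelevant:
the curvature is constant).
The requested Gaussian curvature is K = -2.0000.

-2.0000


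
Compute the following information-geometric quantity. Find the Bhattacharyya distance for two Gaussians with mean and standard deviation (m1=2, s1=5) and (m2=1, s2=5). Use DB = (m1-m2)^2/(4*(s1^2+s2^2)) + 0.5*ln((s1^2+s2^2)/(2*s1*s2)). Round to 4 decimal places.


Bhattacharyya distance between two Gaussians:
DB = (m1-m2)^2/(4*(s1^2+s2^2)) + (1/2)*ln((s1^2+s2^2)/(2*s1*s2)).
(m1-m2)^2 = (1)^2 = 1.
s1^2+s2^2 = 25 + 25 = 50.
term1 = 1/200 = 0.005.
term2 = 0.5*ln(50/50.0) = 0.0.
DB = 0.005 + 0.0 = 0.0050

0.0050


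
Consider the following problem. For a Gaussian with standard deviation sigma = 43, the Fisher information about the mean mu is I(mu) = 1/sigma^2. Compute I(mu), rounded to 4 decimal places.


The Fisher information for the mean of a normal distribution is I(mu) = 1/sigma^2.
sigma = 43, so sigma^2 = 1849.
I(mu) = 1/1849 = 0.0005

0.0005


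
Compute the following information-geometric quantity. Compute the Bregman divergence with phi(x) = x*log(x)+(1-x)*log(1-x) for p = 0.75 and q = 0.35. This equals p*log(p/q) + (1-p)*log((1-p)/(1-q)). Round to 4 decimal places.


Bregman divergence with negative entropy generator:
D = p*log(p/q) + (1-p)*log((1-p)/(1-q)).
p = 0.75, q = 0.35.
p*log(p/q) = 0.75*log(0.75/0.35) = 0.571605.
(1-p)*log((1-p)/(1-q)) = 0.25*log(0.25/0.65) = -0.238878.
D = 0.571605 + -0.238878 = 0.3327

0.3327


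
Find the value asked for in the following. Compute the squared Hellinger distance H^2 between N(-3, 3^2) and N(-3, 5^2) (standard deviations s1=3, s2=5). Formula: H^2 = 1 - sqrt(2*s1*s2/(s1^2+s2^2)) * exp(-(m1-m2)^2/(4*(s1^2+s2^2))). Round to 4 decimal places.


Squared Hellinger distance for Gaussians:
H^2 = 1 - sqrt(2*s1*s2/(s1^2+s2^2)) * exp(-(m1-m2)^2/(4*(s1^2+s2^2))).
s1^2 = 9, s2^2 = 25, s1^2+s2^2 = 34.
sqrt(2*3*5/(34)) = 0.939336.
(m1-m2)^2 = (0)^2 = 0.
exp(-0/(4*34)) = exp(0.0) = 1.0.
H^2 = 1 - 0.939336*1.0 = 0.0607

0.0607


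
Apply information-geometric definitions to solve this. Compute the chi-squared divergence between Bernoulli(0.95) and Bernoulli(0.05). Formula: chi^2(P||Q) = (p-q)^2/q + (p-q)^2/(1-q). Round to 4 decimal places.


Chi-squared divergence between Bernoulli distributions:
chi^2 = (p-q)^2/q + (p-q)^2/(1-q).
p = 0.95, q = 0.05, p-q = 0.9.
(p-q)^2 = 0.81.
term1 = 0.81/0.05 = 16.2.
term2 = 0.81/0.95 = 0.852632.
chi^2 = 16.2 + 0.852632 = 17.0526

17.0526


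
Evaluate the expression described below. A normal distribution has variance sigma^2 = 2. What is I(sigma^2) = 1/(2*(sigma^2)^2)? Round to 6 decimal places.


Fisher information for variance: I(sigma^2) = 1/(2*sigma^4).
sigma^2 = 2, so sigma^4 = 4.
I = 1/(2*4) = 1/8 = 0.125000

0.125000
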